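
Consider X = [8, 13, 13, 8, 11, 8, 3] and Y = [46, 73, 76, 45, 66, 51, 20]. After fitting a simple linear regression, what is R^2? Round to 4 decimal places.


After computing the OLS fit (b0=3.5191, b1=5.5057):
SSres = 29.7118, SStot = 2298.8571.
R^2 = 1 - 29.7118/2298.8571 = 0.9871.

0.9871


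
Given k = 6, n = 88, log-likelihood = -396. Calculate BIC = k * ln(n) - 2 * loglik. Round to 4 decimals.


k * ln(n) = 6 * ln(88) = 6 * 4.477337 = 26.864022.
-2 * loglik = -2 * (-396) = 792.
BIC = 26.864022 + 792 = 818.864022, which rounds to 818.8640.

818.8640


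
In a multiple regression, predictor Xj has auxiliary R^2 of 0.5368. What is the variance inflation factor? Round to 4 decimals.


Using VIF = 1/(1 - R^2_j):
1 - 0.5368 = 0.4632.
VIF = 2.1589.

2.1589


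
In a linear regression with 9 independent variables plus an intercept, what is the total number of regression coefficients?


Each predictor gets one coefficient, plus one intercept.
Total parameters = 9 + 1 = 10.

10


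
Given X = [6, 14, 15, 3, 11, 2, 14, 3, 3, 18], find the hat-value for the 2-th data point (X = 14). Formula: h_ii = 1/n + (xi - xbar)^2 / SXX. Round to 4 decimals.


Compute xbar = 8.9000 with n = 10 observations.
SXX = 336.9000.
Leverage = 1/10 + (14 - 8.9000)^2/336.9000 = 0.1772.

0.1772


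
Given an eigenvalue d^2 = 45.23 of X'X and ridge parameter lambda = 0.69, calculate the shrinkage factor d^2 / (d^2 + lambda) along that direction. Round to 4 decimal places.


d^2 + lambda = 45.23 + 0.69 = 45.9200.
Shrinkage factor = 45.23/45.9200 = 0.9850.

0.9850


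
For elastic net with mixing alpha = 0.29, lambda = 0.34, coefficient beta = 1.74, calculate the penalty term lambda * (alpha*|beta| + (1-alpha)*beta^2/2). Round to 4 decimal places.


Compute:
L1 = 0.29 * 1.74 = 0.5046.
L2 = 0.71 * 1.74^2 / 2 = 1.0748.
Penalty = 0.34 * (0.5046 + 1.0748) = 0.5370.

0.5370


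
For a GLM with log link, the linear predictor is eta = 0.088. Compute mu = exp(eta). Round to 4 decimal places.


Apply the inverse link:
mu = e^0.088 = 1.0920.

1.0920


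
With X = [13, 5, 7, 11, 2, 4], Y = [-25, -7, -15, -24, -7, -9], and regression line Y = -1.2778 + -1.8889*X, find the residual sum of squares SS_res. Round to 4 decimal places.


Compute predicted values, then residuals = yi - yhat_i.
Residuals: [0.8335, 3.7223, -0.4999, -1.9443, -1.9444, -0.1666].
SSres = sum(residual^2) = 22.3889.

22.3889


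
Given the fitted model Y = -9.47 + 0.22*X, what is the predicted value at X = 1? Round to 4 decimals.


Predicted value:
Y = -9.47 + (0.22)(1) = -9.47 + 0.2200 = -9.2500.

-9.2500


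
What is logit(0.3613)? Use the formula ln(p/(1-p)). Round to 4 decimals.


1 - p = 0.6387.
p/(1-p) = 0.5657.
logit = ln(0.5657) = -0.5697.

-0.5697


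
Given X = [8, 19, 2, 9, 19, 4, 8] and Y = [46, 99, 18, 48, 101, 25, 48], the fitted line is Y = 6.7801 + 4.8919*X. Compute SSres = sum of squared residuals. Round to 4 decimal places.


For each point, residual = actual - predicted.
Residuals: [0.0847, -0.7262, 1.4361, -2.8072, 1.2738, -1.3477, 2.0847].
Sum of squared residuals = 18.2621.

18.2621


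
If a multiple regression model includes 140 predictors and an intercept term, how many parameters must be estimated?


Each predictor gets one coefficient, plus one intercept.
Total parameters = 140 + 1 = 141.

141


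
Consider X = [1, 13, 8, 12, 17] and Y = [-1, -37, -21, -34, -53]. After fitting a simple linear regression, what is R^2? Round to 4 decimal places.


After computing the OLS fit (b0=3.4428, b1=-3.2003):
SSres = 9.3120, SStot = 1512.8000.
R^2 = 1 - 9.3120/1512.8000 = 0.9938.

0.9938


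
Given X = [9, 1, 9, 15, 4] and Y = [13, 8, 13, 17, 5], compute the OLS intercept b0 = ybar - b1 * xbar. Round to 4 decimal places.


Compute b1 = 0.7934 from the OLS formula.
With xbar = 7.6000 and ybar = 11.2000, the intercept is:
b0 = 11.2000 - 0.7934 * 7.6000 = 5.1701.

5.1701


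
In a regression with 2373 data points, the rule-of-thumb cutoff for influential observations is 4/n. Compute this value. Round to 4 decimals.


Cook's distance cutoff = 4/n = 4/2373.
= 0.0017.

0.0017


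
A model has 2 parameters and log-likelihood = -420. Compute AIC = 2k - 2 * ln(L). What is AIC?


Compute:
2k = 2*2 = 4.
-2*loglik = -2*(-420) = 840.
AIC = 4 + 840 = 844.

844


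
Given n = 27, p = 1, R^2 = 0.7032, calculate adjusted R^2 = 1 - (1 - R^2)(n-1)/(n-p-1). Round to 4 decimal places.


Plug in: Adj R^2 = 1 - (1 - 0.7032) * 26/25.
= 1 - 0.2968 * 26/25
= 1 - 7.7168 / 25
= 1 - 0.3087 = 0.6913.

0.6913


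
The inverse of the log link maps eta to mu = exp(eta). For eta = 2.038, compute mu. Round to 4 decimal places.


Apply the inverse link:
mu = e^2.038 = 7.6752.

7.6752


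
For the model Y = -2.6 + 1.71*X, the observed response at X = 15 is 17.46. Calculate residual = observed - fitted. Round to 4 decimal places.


Compute yhat = -2.6 + (1.71)(15) = 23.0500.
Residual = actual - predicted = 17.46 - 23.0500 = -5.5900.

-5.5900


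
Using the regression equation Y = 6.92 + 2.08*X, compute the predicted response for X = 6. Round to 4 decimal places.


Predicted value:
Y = 6.92 + (2.08)(6) = 6.92 + 12.4800 = 19.4000.

19.4000


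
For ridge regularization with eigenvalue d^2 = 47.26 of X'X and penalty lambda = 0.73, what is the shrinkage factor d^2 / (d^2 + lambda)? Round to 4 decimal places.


Compute the denominator: 47.26 + 0.73 = 47.9900.
Shrinkage factor = 47.26 / 47.9900 = 0.9848.

0.9848


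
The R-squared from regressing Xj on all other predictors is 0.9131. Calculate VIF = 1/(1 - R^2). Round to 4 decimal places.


Denominator: 1 - 0.9131 = 0.0869.
VIF = 1 / 0.0869 = 11.5075.

11.5075


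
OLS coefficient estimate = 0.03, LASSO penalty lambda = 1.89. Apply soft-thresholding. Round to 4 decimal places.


|beta_OLS| = 0.03.
lambda = 1.89.
Since |beta| <= lambda, the coefficient is set to 0.
Result = 0.0000.

0.0000


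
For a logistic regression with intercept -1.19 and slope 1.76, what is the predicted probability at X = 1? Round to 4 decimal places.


Compute z = -1.19 + (1.76)(1) = 0.5700.
exp(-z) = 0.5655.
P = 1/(1 + 0.5655) = 0.6388.

0.6388


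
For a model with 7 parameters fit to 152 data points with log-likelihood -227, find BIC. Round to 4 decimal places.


ln(152) = 5.023881.
k * ln(n) = 7 * 5.023881 = 35.167167.
-2L = 454.
BIC = 35.167167 + 454 = 489.167167, which rounds to 489.1672.

489.1672


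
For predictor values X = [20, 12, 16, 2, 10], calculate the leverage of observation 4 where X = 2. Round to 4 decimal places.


n = 5, xbar = 12.0000.
SXX = sum((xi - xbar)^2) = 184.0000.
h = 1/5 + (2 - 12.0000)^2 / 184.0000 = 0.7435.

0.7435


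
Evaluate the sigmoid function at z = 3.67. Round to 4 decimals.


exp(-3.6700) = 0.0255.
1 + exp(-z) = 1.0255.
sigmoid = 1/1.0255 = 0.9752.

0.9752


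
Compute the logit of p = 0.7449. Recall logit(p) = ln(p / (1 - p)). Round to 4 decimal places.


The odds are p/(1-p) = 0.7449 / 0.2551 = 2.9200.
logit(p) = ln(2.9200) = 1.0716.

1.0716


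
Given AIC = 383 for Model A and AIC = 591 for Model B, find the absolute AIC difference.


Absolute difference = |383 - 591| = 208.
The model with lower AIC (A) is preferred.

208


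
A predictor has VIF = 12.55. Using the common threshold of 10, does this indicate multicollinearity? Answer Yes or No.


Check: VIF = 12.55 vs threshold = 10.
Since 12.55 >= 10, the answer is Yes.

Yes


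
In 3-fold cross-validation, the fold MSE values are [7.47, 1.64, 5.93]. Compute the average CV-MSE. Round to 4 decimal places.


Sum of fold MSEs = 15.0400.
Average = 15.0400 / 3 = 5.0133.

5.0133


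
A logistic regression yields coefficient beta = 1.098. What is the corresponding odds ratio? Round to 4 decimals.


Odds ratio = exp(beta) = exp(1.098).
= 2.9982.

2.9982


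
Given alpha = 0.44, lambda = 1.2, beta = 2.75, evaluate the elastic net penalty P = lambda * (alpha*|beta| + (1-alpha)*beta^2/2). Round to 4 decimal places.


alpha * |beta| = 0.44 * 2.75 = 1.2100.
(1-alpha) * beta^2/2 = 0.56 * 7.5625/2 = 2.1175.
Total = 1.2 * (1.2100 + 2.1175) = 3.9930.

3.9930


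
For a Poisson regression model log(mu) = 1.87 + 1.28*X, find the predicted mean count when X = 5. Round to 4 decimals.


Compute eta = 1.87 + 1.28 * 5 = 8.2700.
Apply inverse link: mu = e^8.2700 = 3904.9490.

3904.9490


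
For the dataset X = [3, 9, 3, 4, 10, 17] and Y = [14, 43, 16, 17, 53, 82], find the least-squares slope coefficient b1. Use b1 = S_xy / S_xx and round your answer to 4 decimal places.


Calculate xbar = 7.6667, ybar = 37.5000.
S_xx = 151.3333, S_xy = 744.0000.
Using b1 = S_xy / S_xx = 744.0000 / 151.3333, we get b1 = 4.9163.

4.9163


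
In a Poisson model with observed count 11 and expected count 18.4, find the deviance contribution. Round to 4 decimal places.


First: ln(11/18.4) = -0.514455.
Then: 11 * -0.514455 = -5.659005.
y - mu = 11 - 18.4 = -7.4.
D = 2(-5.659005 - -7.4) = 3.481990, which rounds to 3.4820.

3.4820


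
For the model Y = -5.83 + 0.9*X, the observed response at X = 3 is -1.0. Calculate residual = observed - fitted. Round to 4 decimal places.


Predicted = -5.83 + 0.9 * 3 = -3.1300.
Residual = -1.0 - -3.1300 = 2.1300.

2.1300


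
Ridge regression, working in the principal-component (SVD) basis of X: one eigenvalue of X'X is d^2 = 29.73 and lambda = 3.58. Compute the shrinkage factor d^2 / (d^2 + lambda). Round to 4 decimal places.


d^2 + lambda = 29.73 + 3.58 = 33.3100.
Shrinkage factor = 29.73/33.3100 = 0.8925.

0.8925


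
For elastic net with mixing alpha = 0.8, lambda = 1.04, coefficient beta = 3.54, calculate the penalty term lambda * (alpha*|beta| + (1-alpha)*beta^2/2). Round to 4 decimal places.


alpha * |beta| = 0.8 * 3.54 = 2.8320.
(1-alpha) * beta^2/2 = 0.2 * 12.5316/2 = 1.2532.
Total = 1.04 * (2.8320 + 1.2532) = 4.2486.

4.2486


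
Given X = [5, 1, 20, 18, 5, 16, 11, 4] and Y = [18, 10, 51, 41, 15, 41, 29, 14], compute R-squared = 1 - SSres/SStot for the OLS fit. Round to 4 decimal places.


The fitted line is Y = 6.3424 + 2.1033*X.
SSres = 25.9511, SStot = 1653.8750.
R^2 = 1 - SSres/SStot = 0.9843.

0.9843


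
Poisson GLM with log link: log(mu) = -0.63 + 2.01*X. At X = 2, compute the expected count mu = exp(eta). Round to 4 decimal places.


Linear predictor: eta = -0.63 + (2.01)(2) = 3.3900.
Expected count: mu = exp(3.3900) = 29.6660.

29.6660


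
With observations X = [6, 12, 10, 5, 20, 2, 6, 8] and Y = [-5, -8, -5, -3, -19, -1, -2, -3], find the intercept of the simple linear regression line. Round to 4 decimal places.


Compute b1 = -0.9924 from the OLS formula.
With xbar = 8.6250 and ybar = -5.7500, the intercept is:
b0 = -5.7500 - -0.9924 * 8.6250 = 2.8095.

2.8095


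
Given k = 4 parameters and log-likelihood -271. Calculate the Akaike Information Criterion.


AIC = 2k - 2*loglik = 2(4) - 2(-271).
= 8 + 542 = 550.

550


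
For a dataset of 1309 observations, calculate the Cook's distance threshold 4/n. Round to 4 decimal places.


Cook's distance cutoff = 4/n = 4/1309.
= 0.0031.

0.0031


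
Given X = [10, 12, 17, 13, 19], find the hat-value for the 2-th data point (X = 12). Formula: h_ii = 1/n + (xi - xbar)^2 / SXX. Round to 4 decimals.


n = 5, xbar = 14.2000.
SXX = sum((xi - xbar)^2) = 54.8000.
h = 1/5 + (12 - 14.2000)^2 / 54.8000 = 0.2883.

0.2883


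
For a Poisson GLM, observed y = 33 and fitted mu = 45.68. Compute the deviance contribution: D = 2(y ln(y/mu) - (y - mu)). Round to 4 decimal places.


First: ln(33/45.68) = -0.325153.
Then: 33 * -0.325153 = -10.730049.
y - mu = 33 - 45.68 = -12.68.
D = 2(-10.730049 - -12.68) = 3.899902, which rounds to 3.8999.

3.8999


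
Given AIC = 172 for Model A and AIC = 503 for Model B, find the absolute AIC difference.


Compute |172 - 503| = 331.
Model A has the smaller AIC.

331


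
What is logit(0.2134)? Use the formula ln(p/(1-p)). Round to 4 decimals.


The odds are p/(1-p) = 0.2134 / 0.7866 = 0.2713.
logit(p) = ln(0.2713) = -1.3046.

-1.3046


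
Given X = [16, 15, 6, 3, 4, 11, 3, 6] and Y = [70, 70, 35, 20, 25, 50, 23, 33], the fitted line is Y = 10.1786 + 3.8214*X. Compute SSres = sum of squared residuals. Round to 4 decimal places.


Compute predicted values, then residuals = yi - yhat_i.
Residuals: [-1.3210, 2.5004, 1.8930, -1.6428, -0.4642, -2.2140, 1.3572, -0.1070].
SSres = sum(residual^2) = 21.2500.

21.2500


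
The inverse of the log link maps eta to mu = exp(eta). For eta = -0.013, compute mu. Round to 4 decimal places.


Apply the inverse link:
mu = e^-0.013 = 0.9871.

0.9871


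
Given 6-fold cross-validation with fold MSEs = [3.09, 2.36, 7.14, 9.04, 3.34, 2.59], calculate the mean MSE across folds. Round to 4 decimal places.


Add all fold MSEs: 27.5600.
Divide by k = 6: 27.5600/6 = 4.5933.

4.5933


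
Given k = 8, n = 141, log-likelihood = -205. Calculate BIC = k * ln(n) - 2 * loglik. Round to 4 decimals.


ln(141) = 4.948760.
k * ln(n) = 8 * 4.948760 = 39.590080.
-2L = 410.
BIC = 39.590080 + 410 = 449.590080, which rounds to 449.5901.

449.5901


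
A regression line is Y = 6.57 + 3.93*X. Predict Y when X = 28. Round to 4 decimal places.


Substitute X = 28 into the equation:
Y = 6.57 + 3.93 * 28 = 6.57 + 110.0400 = 116.6100.

116.6100


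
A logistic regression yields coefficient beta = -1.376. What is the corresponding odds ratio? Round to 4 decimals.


The odds ratio is computed as:
OR = e^(-1.376) = 0.2526.

0.2526


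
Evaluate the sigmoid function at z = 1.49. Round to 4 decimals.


exp(-1.4900) = 0.2254.
1 + exp(-z) = 1.2254.
sigmoid = 1/1.2254 = 0.8161.

0.8161


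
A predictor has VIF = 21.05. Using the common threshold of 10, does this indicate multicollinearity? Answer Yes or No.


The threshold is 10.
VIF = 21.05 is >= 10.
Multicollinearity indication: Yes.

Yes


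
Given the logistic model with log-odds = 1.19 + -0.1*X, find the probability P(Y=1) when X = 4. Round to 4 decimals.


Linear predictor: z = 1.19 + -0.1 * 4 = 0.7900.
P = 1/(1 + exp(-0.7900)) = 1/(1 + 0.4538) = 0.6878.

0.6878


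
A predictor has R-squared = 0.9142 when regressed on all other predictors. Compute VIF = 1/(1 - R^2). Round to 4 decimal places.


Using VIF = 1/(1 - R^2_j):
1 - 0.9142 = 0.0858.
VIF = 11.6550.

11.6550


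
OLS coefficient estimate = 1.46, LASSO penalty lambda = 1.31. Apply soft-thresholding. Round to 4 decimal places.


|beta_OLS| = 1.46.
lambda = 1.31.
Since |beta| > lambda, coefficient = sign(beta)*(|beta| - lambda) = 0.1500.
Result = 0.1500.

0.1500


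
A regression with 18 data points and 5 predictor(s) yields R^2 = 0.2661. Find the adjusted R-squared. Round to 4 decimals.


Using the formula:
(1 - 0.2661) = 0.7339.
Multiply by 17/12: 0.7339 * 17 = 12.4763, then 12.4763 / 12 = 1.0397.
Adj R^2 = 1 - 1.0397 = -0.0397.

-0.0397


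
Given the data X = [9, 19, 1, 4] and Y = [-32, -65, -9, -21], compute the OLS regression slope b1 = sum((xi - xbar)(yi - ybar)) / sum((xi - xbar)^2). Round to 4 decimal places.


Calculate xbar = 8.2500, ybar = -31.7500.
S_xx = 186.7500, S_xy = -568.2500.
Using b1 = S_xy / S_xx = -568.2500 / 186.7500, we get b1 = -3.0428.

-3.0428


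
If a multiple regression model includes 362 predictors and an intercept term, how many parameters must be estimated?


Total coefficients = number of predictors + 1 (for the intercept).
= 362 + 1 = 363.

363


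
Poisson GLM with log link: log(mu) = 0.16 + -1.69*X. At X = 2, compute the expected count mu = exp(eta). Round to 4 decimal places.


eta = 0.16 + -1.69 * 2 = -3.2200.
mu = exp(-3.2200) = 0.0400.

0.0400


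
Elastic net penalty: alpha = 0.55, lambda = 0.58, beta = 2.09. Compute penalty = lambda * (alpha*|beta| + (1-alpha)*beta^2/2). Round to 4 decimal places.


alpha * |beta| = 0.55 * 2.09 = 1.1495.
(1-alpha) * beta^2/2 = 0.45 * 4.3681/2 = 0.9828.
Total = 0.58 * (1.1495 + 0.9828) = 1.2367.

1.2367


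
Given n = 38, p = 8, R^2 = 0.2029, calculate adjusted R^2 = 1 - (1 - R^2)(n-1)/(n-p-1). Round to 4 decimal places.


Plug in: Adj R^2 = 1 - (1 - 0.2029) * 37/29.
= 1 - 0.7971 * 37/29
= 1 - 29.4927 / 29
= 1 - 1.0170 = -0.0170.

-0.0170


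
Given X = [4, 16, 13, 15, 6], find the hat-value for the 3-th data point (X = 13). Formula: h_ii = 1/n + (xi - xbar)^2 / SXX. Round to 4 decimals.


Compute xbar = 10.8000 with n = 5 observations.
SXX = 118.8000.
Leverage = 1/5 + (13 - 10.8000)^2/118.8000 = 0.2407.

0.2407


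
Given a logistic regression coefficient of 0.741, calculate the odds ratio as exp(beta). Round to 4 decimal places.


The odds ratio is computed as:
OR = e^(0.741) = 2.0980.

2.0980


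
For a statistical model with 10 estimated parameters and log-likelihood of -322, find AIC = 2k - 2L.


Compute:
2k = 2*10 = 20.
-2*loglik = -2*(-322) = 644.
AIC = 20 + 644 = 664.

664


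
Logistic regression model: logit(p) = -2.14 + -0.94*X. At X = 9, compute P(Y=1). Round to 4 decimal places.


Linear predictor: z = -2.14 + -0.94 * 9 = -10.6000.
P = 1/(1 + exp(10.6000)) = 1/(1 + 40134.8374) = 0.0000.

0.0000


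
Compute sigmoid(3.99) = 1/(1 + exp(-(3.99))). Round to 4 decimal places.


First, exp(-3.9900) = 0.0185.
Then sigma(z) = 1/(1 + 0.0185) = 0.9818.

0.9818


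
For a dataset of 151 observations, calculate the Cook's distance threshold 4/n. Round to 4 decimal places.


The threshold is 4/n.
4/151 = 0.0265.

0.0265


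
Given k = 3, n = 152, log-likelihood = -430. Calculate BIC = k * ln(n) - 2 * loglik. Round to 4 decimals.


ln(152) = 5.023881.
k * ln(n) = 3 * 5.023881 = 15.071643.
-2L = 860.
BIC = 15.071643 + 860 = 875.071643, which rounds to 875.0716.

875.0716


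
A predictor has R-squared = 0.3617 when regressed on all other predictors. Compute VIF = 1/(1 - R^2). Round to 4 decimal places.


Denominator: 1 - 0.3617 = 0.6383.
VIF = 1 / 0.6383 = 1.5667.

1.5667


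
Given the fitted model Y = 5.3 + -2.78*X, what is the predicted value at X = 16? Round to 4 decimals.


Plug X = 16 into Y = 5.3 + -2.78*X:
Y = 5.3 + -44.4800 = -39.1800.

-39.1800


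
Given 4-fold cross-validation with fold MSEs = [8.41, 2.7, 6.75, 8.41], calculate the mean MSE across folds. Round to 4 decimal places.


Sum of fold MSEs = 26.2700.
Average = 26.2700 / 4 = 6.5675.

6.5675


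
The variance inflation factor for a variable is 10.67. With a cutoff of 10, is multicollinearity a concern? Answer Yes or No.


Check: VIF = 10.67 vs threshold = 10.
Since 10.67 >= 10, the answer is Yes.

Yes


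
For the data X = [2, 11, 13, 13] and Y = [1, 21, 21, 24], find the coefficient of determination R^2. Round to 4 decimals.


The fitted line is Y = -2.6616 + 1.9909*X.
SSres = 8.7432, SStot = 336.7500.
R^2 = 1 - SSres/SStot = 0.9740.

0.9740


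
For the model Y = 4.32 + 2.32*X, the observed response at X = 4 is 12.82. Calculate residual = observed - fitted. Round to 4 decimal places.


Fitted value at X = 4 is yhat = 4.32 + 2.32*4 = 13.6000.
Residual = 12.82 - 13.6000 = -0.7800.

-0.7800


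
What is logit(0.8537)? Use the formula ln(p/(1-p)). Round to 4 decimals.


The odds are p/(1-p) = 0.8537 / 0.1463 = 5.8353.
logit(p) = ln(5.8353) = 1.7639.

1.7639


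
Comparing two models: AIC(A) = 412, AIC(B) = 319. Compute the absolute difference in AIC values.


Compute |412 - 319| = 93.
Model B has the smaller AIC.

93


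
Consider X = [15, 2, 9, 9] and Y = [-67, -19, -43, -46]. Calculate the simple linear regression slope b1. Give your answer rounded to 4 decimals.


The sample means are xbar = 8.7500 and ybar = -43.7500.
Compute S_xx = 84.7500 and S_xy = -312.7500.
Slope b1 = S_xy / S_xx = -312.7500 / 84.7500 = -3.6903.

-3.6903


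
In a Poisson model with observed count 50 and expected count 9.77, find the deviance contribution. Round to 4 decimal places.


Compute y*ln(y/mu) = 50*ln(50/9.77) = 50*1.632707 = 81.635350.
y - mu = 40.23.
D = 2*(81.635350 - (40.23)) = 82.810700, which rounds to 82.8107.

82.8107


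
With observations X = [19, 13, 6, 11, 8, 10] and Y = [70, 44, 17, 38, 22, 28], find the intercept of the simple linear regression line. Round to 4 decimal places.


The slope is b1 = 4.2058.
Sample means are xbar = 11.1667 and ybar = 36.5000.
Intercept: b0 = 36.5000 - (4.2058)(11.1667) = -10.4652.

-10.4652


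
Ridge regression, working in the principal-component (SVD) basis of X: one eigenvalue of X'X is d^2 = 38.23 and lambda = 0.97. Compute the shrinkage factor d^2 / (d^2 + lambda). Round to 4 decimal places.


Compute the denominator: 38.23 + 0.97 = 39.2000.
Shrinkage factor = 38.23 / 39.2000 = 0.9753.

0.9753


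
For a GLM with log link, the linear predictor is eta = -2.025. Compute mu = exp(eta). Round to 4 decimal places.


mu = exp(eta) = exp(-2.025).
= 0.1320.

0.1320


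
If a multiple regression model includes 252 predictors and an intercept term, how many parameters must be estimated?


Including the intercept, the model has 252 predictor coefficients + 1 intercept.
Total = 253.

253


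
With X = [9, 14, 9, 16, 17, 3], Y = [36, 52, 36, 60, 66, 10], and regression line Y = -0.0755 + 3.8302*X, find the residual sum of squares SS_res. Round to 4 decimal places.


Compute predicted values, then residuals = yi - yhat_i.
Residuals: [1.6037, -1.5473, 1.6037, -1.2077, 0.9621, -1.4151].
SSres = sum(residual^2) = 11.9245.

11.9245


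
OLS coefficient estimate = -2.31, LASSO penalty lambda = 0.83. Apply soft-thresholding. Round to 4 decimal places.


|beta_OLS| = 2.31.
lambda = 0.83.
Since |beta| > lambda, coefficient = sign(beta)*(|beta| - lambda) = -1.4800.
Result = -1.4800.

-1.4800


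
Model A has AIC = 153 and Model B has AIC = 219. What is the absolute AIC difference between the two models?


|AIC_A - AIC_B| = |153 - 219| = 66.
Model A is preferred (lower AIC).

66


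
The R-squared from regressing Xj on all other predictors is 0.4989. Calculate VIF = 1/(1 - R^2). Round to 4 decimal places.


Using VIF = 1/(1 - R^2_j):
1 - 0.4989 = 0.5011.
VIF = 1.9956.

1.9956


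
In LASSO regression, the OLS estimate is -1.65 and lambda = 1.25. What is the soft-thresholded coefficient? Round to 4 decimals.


Check: |-1.65| = 1.65 vs lambda = 1.25.
Since |beta| > lambda, coefficient = sign(beta)*(|beta| - lambda) = -0.4000.
Soft-thresholded coefficient = -0.4000.

-0.4000


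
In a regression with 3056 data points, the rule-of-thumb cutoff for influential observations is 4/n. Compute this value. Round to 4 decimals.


Using the rule of thumb:
Threshold = 4 / 3056 = 0.0013.

0.0013


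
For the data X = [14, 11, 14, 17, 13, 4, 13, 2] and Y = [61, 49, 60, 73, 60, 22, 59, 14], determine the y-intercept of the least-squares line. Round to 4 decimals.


The slope is b1 = 3.9531.
Sample means are xbar = 11.0000 and ybar = 49.7500.
Intercept: b0 = 49.7500 - (3.9531)(11.0000) = 6.2656.

6.2656


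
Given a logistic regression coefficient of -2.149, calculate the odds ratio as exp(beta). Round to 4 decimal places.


Odds ratio = exp(beta) = exp(-2.149).
= 0.1166.

0.1166


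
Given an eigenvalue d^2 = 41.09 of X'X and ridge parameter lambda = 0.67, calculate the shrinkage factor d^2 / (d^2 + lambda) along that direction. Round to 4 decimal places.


d^2 + lambda = 41.09 + 0.67 = 41.7600.
Shrinkage factor = 41.09/41.7600 = 0.9840.

0.9840


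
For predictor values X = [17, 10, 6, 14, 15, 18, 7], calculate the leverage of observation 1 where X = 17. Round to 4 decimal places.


Compute xbar = 12.4286 with n = 7 observations.
SXX = 137.7143.
Leverage = 1/7 + (17 - 12.4286)^2/137.7143 = 0.2946.

0.2946


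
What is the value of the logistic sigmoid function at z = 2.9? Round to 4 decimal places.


First, exp(-2.9000) = 0.0550.
Then sigma(z) = 1/(1 + 0.0550) = 0.9478.

0.9478


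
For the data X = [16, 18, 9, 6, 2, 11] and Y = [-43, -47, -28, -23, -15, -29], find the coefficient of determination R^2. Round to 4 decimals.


The fitted line is Y = -10.2426 + -1.9926*X.
SSres = 12.8235, SStot = 732.8333.
R^2 = 1 - SSres/SStot = 0.9825.

0.9825


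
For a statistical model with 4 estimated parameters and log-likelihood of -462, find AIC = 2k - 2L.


Compute:
2k = 2*4 = 8.
-2*loglik = -2*(-462) = 924.
AIC = 8 + 924 = 932.

932


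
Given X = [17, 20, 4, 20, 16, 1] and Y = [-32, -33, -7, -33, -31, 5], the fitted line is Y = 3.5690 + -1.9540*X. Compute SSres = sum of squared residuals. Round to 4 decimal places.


Compute predicted values, then residuals = yi - yhat_i.
Residuals: [-2.3510, 2.5110, -2.7530, 2.5110, -3.3050, 3.3850].
SSres = sum(residual^2) = 48.0977.

48.0977


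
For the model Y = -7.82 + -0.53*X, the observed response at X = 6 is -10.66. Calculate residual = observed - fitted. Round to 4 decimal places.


Predicted = -7.82 + -0.53 * 6 = -11.0000.
Residual = -10.66 - -11.0000 = 0.3400.

0.3400


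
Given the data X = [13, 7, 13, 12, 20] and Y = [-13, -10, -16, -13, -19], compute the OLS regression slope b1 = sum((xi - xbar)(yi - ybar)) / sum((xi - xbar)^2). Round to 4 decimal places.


The sample means are xbar = 13.0000 and ybar = -14.2000.
Compute S_xx = 86.0000 and S_xy = -60.0000.
Slope b1 = S_xy / S_xx = -60.0000 / 86.0000 = -0.6977.

-0.6977


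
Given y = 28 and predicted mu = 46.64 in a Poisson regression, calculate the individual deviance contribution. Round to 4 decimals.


First: ln(28/46.64) = -0.510254.
Then: 28 * -0.510254 = -14.287112.
y - mu = 28 - 46.64 = -18.64.
D = 2(-14.287112 - -18.64) = 8.705776, which rounds to 8.7058.

8.7058


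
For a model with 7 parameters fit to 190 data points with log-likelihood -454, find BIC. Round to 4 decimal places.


Compute k*ln(n) = 7*ln(190) = 7*5.247024 = 36.729168.
Then -2*loglik = 908.
BIC = 36.729168 + 908 = 944.729168, which rounds to 944.7292.

944.7292


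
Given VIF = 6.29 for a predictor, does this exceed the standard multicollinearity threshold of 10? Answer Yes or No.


Compare VIF = 6.29 to the threshold of 10.
6.29 < 10, so the answer is No.

No


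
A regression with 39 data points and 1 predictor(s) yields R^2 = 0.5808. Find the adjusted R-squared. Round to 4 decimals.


Using the formula:
(1 - 0.5808) = 0.4192.
Multiply by 38/37: 0.4192 * 38 = 15.9296, then 15.9296 / 37 = 0.4305.
Adj R^2 = 1 - 0.4305 = 0.5695.

0.5695


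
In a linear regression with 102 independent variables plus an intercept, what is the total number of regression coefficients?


Total coefficients = number of predictors + 1 (for the intercept).
= 102 + 1 = 103.

103


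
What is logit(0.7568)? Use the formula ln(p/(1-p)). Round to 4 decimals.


The odds are p/(1-p) = 0.7568 / 0.2432 = 3.1118.
logit(p) = ln(3.1118) = 1.1352.

1.1352


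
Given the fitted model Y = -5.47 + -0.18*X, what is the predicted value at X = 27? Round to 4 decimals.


Predicted value:
Y = -5.47 + (-0.18)(27) = -5.47 + -4.8600 = -10.3300.

-10.3300


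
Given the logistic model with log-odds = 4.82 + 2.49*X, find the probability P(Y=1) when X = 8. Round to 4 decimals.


Linear predictor: z = 4.82 + 2.49 * 8 = 24.7400.
P = 1/(1 + exp(-24.7400)) = 1/(1 + 0.0000) = 1.0000.

1.0000


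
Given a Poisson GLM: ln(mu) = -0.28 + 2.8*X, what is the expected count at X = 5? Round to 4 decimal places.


eta = -0.28 + 2.8 * 5 = 13.7200.
mu = exp(13.7200) = 908908.7654.

908908.7654


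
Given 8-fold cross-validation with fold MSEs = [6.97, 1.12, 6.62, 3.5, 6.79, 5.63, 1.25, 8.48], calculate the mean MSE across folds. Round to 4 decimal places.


Total MSE across folds = 40.3600.
CV-MSE = 40.3600/8 = 5.0450.

5.0450


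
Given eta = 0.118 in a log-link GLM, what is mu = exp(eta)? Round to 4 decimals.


The inverse log link gives:
mu = exp(0.118) = 1.1252.

1.1252


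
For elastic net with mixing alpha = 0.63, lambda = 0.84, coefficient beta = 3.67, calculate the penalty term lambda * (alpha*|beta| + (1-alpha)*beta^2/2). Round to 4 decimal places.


Compute:
L1 = 0.63 * 3.67 = 2.3121.
L2 = 0.37 * 3.67^2 / 2 = 2.4917.
Penalty = 0.84 * (2.3121 + 2.4917) = 4.0352.

4.0352


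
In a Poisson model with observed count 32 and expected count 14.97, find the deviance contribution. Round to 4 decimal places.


First: ln(32/14.97) = 0.759688.
Then: 32 * 0.759688 = 24.310016.
y - mu = 32 - 14.97 = 17.03.
D = 2(24.310016 - 17.03) = 14.560032, which rounds to 14.5600.

14.5600


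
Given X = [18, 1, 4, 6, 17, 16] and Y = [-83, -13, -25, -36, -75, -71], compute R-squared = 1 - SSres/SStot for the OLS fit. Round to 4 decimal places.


After computing the OLS fit (b0=-9.9870, b1=-3.9206):
SSres = 19.0604, SStot = 4343.5000.
R^2 = 1 - 19.0604/4343.5000 = 0.9956.

0.9956


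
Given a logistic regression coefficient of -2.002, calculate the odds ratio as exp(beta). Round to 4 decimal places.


Odds ratio = exp(beta) = exp(-2.002).
= 0.1351.

0.1351


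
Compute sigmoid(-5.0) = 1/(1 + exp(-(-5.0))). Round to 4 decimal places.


First, exp(5.0000) = 148.4132.
Then sigma(z) = 1/(1 + 148.4132) = 0.0067.

0.0067


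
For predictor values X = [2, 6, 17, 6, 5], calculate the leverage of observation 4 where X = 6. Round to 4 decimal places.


n = 5, xbar = 7.2000.
SXX = sum((xi - xbar)^2) = 130.8000.
h = 1/5 + (6 - 7.2000)^2 / 130.8000 = 0.2110.

0.2110


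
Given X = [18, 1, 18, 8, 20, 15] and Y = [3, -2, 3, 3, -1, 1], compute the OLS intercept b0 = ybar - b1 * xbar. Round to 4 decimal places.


Compute b1 = 0.1167 from the OLS formula.
With xbar = 13.3333 and ybar = 1.1667, the intercept is:
b0 = 1.1667 - 0.1167 * 13.3333 = -0.3894.

-0.3894


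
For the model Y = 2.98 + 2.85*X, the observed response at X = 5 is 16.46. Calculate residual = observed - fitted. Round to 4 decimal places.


Predicted = 2.98 + 2.85 * 5 = 17.2300.
Residual = 16.46 - 17.2300 = -0.7700.

-0.7700


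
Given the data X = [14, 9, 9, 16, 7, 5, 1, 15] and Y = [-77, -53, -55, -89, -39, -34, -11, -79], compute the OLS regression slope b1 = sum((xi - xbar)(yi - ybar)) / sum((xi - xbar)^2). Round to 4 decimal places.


The sample means are xbar = 9.5000 and ybar = -54.6250.
Compute S_xx = 192.0000 and S_xy = -961.5000.
Slope b1 = S_xy / S_xx = -961.5000 / 192.0000 = -5.0078.

-5.0078


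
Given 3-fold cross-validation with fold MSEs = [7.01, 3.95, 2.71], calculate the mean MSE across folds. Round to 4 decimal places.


Sum of fold MSEs = 13.6700.
Average = 13.6700 / 3 = 4.5567.

4.5567


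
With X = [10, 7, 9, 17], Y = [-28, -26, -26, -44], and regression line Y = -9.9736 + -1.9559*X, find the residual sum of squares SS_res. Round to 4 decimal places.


Compute predicted values, then residuals = yi - yhat_i.
Residuals: [1.5326, -2.3351, 1.5767, -0.7761].
SSres = sum(residual^2) = 10.8899.

10.8899


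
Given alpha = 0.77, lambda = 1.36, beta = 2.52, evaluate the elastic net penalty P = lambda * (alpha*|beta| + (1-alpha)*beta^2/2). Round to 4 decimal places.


alpha * |beta| = 0.77 * 2.52 = 1.9404.
(1-alpha) * beta^2/2 = 0.23 * 6.3504/2 = 0.7303.
Total = 1.36 * (1.9404 + 0.7303) = 3.6321.

3.6321


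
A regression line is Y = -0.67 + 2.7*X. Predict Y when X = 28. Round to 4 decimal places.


Predicted value:
Y = -0.67 + (2.7)(28) = -0.67 + 75.6000 = 74.9300.

74.9300


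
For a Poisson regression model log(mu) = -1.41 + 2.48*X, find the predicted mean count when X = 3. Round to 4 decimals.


Compute eta = -1.41 + 2.48 * 3 = 6.0300.
Apply inverse link: mu = e^6.0300 = 415.7150.

415.7150


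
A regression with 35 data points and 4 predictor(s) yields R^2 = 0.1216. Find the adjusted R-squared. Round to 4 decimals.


Adjusted R^2 = 1 - (1 - R^2) * (n-1)/(n-p-1).
(1 - R^2) = 0.8784.
(n-1)/(n-p-1) = 34/30.
(1 - R^2) * (n-1) = 0.8784 * 34 = 29.8656.
Divide by (n-p-1): 29.8656 / 30 = 0.9955.
Adj R^2 = 1 - 0.9955 = 0.0045.

0.0045


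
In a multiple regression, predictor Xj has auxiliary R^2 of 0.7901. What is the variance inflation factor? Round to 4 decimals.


VIF = 1 / (1 - 0.7901).
= 1 / 0.2099 = 4.7642.

4.7642


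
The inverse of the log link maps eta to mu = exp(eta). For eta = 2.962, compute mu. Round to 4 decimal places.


mu = exp(eta) = exp(2.962).
= 19.3366.

19.3366


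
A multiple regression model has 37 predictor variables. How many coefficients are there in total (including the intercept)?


Including the intercept, the model has 37 predictor coefficients + 1 intercept.
Total = 38.

38


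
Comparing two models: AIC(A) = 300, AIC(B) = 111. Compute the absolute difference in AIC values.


|AIC_A - AIC_B| = |300 - 111| = 189.
Model B is preferred (lower AIC).

189


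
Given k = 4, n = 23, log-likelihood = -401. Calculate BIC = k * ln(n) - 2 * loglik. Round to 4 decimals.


k * ln(n) = 4 * ln(23) = 4 * 3.135494 = 12.541976.
-2 * loglik = -2 * (-401) = 802.
BIC = 12.541976 + 802 = 814.541976, which rounds to 814.5420.

814.5420


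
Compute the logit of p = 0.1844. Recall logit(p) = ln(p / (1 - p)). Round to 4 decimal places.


1 - p = 0.8156.
p/(1-p) = 0.2261.
logit = ln(0.2261) = -1.4868.

-1.4868


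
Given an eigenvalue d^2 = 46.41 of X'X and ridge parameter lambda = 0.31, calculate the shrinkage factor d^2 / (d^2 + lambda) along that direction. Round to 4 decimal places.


Denominator = d^2 + lambda = 46.41 + 0.31 = 46.7200.
Shrinkage = 46.41 / 46.7200 = 0.9934.

0.9934


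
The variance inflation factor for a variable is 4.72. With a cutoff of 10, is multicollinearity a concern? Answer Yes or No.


Check: VIF = 4.72 vs threshold = 10.
Since 4.72 < 10, the answer is No.

No


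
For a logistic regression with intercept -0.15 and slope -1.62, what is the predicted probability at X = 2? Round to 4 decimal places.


z = -0.15 + -1.62 * 2 = -3.3900.
Sigmoid: P = 1 / (1 + exp(3.3900)) = 0.0326.

0.0326


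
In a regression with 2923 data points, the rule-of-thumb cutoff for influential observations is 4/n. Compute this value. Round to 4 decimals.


Using the rule of thumb:
Threshold = 4 / 2923 = 0.0014.

0.0014


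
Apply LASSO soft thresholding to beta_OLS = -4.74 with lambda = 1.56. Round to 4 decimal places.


|beta_OLS| = 4.74.
lambda = 1.56.
Since |beta| > lambda, coefficient = sign(beta)*(|beta| - lambda) = -3.1800.
Result = -3.1800.

-3.1800


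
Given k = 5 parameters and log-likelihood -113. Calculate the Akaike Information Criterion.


AIC = 2*5 - 2*(-113).
= 10 + 226 = 236.

236


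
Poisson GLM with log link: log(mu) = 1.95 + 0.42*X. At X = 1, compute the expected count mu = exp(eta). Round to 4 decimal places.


Compute eta = 1.95 + 0.42 * 1 = 2.3700.
Apply inverse link: mu = e^2.3700 = 10.6974.

10.6974


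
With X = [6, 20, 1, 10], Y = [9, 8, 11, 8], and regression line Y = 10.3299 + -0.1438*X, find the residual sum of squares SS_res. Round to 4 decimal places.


Compute predicted values, then residuals = yi - yhat_i.
Residuals: [-0.4671, 0.5461, 0.8139, -0.8919].
SSres = sum(residual^2) = 1.9743.

1.9743


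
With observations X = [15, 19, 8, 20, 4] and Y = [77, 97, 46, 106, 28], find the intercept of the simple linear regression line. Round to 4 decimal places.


The slope is b1 = 4.7495.
Sample means are xbar = 13.2000 and ybar = 70.8000.
Intercept: b0 = 70.8000 - (4.7495)(13.2000) = 8.1068.

8.1068


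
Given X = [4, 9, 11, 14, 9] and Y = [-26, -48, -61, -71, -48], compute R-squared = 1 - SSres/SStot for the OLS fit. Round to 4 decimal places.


Fit the OLS line: b0 = -7.4398, b1 = -4.6128.
SSres = 10.8233.
SStot = 1142.8000.
R^2 = 1 - 10.8233/1142.8000 = 0.9905.

0.9905


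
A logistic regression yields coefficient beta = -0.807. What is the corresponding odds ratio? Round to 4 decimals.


exp(-0.807) = 0.4462.
So the odds ratio is 0.4462.

0.4462


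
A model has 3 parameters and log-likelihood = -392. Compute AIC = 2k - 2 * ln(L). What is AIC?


AIC = 2*3 - 2*(-392).
= 6 + 784 = 790.

790


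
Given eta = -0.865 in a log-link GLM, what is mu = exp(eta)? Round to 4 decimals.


The inverse log link gives:
mu = exp(-0.865) = 0.4211.

0.4211


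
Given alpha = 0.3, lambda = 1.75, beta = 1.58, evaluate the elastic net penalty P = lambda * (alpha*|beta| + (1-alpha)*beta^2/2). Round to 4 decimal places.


Compute:
L1 = 0.3 * 1.58 = 0.4740.
L2 = 0.7 * 1.58^2 / 2 = 0.8737.
Penalty = 1.75 * (0.4740 + 0.8737) = 2.3585.

2.3585


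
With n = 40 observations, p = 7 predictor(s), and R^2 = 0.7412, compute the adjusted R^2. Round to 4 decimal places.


Using the formula:
(1 - 0.7412) = 0.2588.
Multiply by 39/32: 0.2588 * 39 = 10.0932, then 10.0932 / 32 = 0.3154.
Adj R^2 = 1 - 0.3154 = 0.6846.

0.6846


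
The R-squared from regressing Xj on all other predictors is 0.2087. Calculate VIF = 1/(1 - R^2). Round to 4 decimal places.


Using VIF = 1/(1 - R^2_j):
1 - 0.2087 = 0.7913.
VIF = 1.2637.

1.2637


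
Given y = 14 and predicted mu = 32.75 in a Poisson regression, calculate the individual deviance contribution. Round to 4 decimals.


y/mu = 14/32.75 = 0.427481 (approx.), and ln(14/32.75) = -0.849846.
y * ln(y/mu) = 14 * -0.849846 = -11.897844.
y - mu = -18.75.
D = 2 * (-11.897844 - -18.75) = 13.704312, which rounds to 13.7043.

13.7043


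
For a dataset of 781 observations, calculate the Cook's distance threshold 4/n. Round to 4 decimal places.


Cook's distance cutoff = 4/n = 4/781.
= 0.0051.

0.0051


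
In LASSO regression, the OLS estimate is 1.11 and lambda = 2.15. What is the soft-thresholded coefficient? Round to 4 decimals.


Check: |1.11| = 1.11 vs lambda = 2.15.
Since |beta| <= lambda, the coefficient is set to 0.
Soft-thresholded coefficient = 0.0000.

0.0000


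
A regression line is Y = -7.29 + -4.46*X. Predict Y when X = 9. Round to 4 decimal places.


Predicted value:
Y = -7.29 + (-4.46)(9) = -7.29 + -40.1400 = -47.4300.

-47.4300


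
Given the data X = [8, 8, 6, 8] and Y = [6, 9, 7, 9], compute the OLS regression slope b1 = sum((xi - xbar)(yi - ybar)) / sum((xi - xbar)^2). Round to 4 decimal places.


First compute the means: xbar = 7.5000, ybar = 7.7500.
Then S_xx = sum((xi - xbar)^2) = 3.0000.
S_xy = sum((xi - xbar)(yi - ybar)) = 1.5000.
b1 = S_xy / S_xx = 1.5000 / 3.0000 = 0.5000.

0.5000


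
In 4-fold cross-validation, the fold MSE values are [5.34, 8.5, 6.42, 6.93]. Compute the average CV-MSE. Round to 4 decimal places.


Add all fold MSEs: 27.1900.
Divide by k = 4: 27.1900/4 = 6.7975.

6.7975


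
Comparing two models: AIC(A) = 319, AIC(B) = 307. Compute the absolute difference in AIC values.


Compute |319 - 307| = 12.
Model B has the smaller AIC.

12


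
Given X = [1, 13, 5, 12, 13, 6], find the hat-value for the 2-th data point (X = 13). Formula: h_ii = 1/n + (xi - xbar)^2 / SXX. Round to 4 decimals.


n = 6, xbar = 8.3333.
SXX = sum((xi - xbar)^2) = 127.3333.
h = 1/6 + (13 - 8.3333)^2 / 127.3333 = 0.3377.

0.3377


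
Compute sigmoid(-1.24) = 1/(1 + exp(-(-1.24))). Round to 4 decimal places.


First, exp(1.2400) = 3.4556.
Then sigma(z) = 1/(1 + 3.4556) = 0.2244.

0.2244


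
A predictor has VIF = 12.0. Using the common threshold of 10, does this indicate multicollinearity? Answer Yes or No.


Check: VIF = 12.0 vs threshold = 10.
Since 12.0 >= 10, the answer is Yes.

Yes


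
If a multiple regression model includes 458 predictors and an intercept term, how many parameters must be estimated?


Including the intercept, the model has 458 predictor coefficients + 1 intercept.
Total = 459.

459


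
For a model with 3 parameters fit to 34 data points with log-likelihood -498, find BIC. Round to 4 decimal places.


k * ln(n) = 3 * ln(34) = 3 * 3.526361 = 10.579083.
-2 * loglik = -2 * (-498) = 996.
BIC = 10.579083 + 996 = 1006.579083, which rounds to 1006.5791.

1006.5791
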